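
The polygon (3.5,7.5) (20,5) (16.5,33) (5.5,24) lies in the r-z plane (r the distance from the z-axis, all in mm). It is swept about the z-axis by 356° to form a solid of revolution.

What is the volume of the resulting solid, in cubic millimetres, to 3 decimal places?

Profile (r,z), 4 vertices: (3.5,7.5) (20,5) (16.5,33) (5.5,24)
edge 0: (3.5,7.5)→(20,5)  cross = 3.5·5 − 20·7.5 = -132.5000; (r_i+r_j)·cross = 23.5·-132.5000 = -3113.7500
edge 1: (20,5)→(16.5,33)  cross = 20·33 − 16.5·5 = 577.5000; (r_i+r_j)·cross = 36.5·577.5000 = 21078.7500
edge 2: (16.5,33)→(5.5,24)  cross = 16.5·24 − 5.5·33 = 214.5000; (r_i+r_j)·cross = 22·214.5000 = 4719.0000
edge 3: (5.5,24)→(3.5,7.5)  cross = 5.5·7.5 − 3.5·24 = -42.7500; (r_i+r_j)·cross = 9·-42.7500 = -384.7500
Σcross = 616.7500 → A = |Σcross|/2 = 308.3750 mm²
Σ(r_i+r_j)·cross = 22299.2500 → first moment M = |Σ|/6 = 3716.5417
R_c = M/A = 3716.5417/308.3750 = 12.0520 mm
θ = 356° = 6.213372 rad
V = θ·R_c·A = 6.213372·12.0520·308.3750 = 23092.256 mm³

Volume = 23092.256 mm³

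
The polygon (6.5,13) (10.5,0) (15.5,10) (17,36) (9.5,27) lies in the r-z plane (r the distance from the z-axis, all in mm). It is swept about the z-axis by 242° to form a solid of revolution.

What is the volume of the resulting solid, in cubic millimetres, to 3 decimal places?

Profile (r,z), 5 vertices: (6.5,13) (10.5,0) (15.5,10) (17,36) (9.5,27)
edge 0: (6.5,13)→(10.5,0)  cross = 6.5·0 − 10.5·13 = -136.5000; (r_i+r_j)·cross = 17·-136.5000 = -2320.5000
edge 1: (10.5,0)→(15.5,10)  cross = 10.5·10 − 15.5·0 = 105.0000; (r_i+r_j)·cross = 26·105.0000 = 2730.0000
edge 2: (15.5,10)→(17,36)  cross = 15.5·36 − 17·10 = 388.0000; (r_i+r_j)·cross = 32.5·388.0000 = 12610.0000
edge 3: (17,36)→(9.5,27)  cross = 17·27 − 9.5·36 = 117.0000; (r_i+r_j)·cross = 26.5·117.0000 = 3100.5000
edge 4: (9.5,27)→(6.5,13)  cross = 9.5·13 − 6.5·27 = -52.0000; (r_i+r_j)·cross = 16·-52.0000 = -832.0000
Σcross = 421.5000 → A = |Σcross|/2 = 210.7500 mm²
Σ(r_i+r_j)·cross = 15288.0000 → first moment M = |Σ|/6 = 2548.0000
R_c = M/A = 2548.0000/210.7500 = 12.0902 mm
θ = 242° = 4.223697 rad
V = θ·R_c·A = 4.223697·12.0902·210.7500 = 10761.979 mm³

Volume = 10761.979 mm³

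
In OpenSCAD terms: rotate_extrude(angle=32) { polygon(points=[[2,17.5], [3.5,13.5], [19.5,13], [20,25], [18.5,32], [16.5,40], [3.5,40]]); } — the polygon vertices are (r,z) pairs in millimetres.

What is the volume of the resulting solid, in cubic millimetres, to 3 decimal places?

Profile (r,z), 7 vertices: (2,17.5) (3.5,13.5) (19.5,13) (20,25) (18.5,32) (16.5,40) (3.5,40)
edge 0: (2,17.5)→(3.5,13.5)  cross = 2·13.5 − 3.5·17.5 = -34.2500; (r_i+r_j)·cross = 5.5·-34.2500 = -188.3750
edge 1: (3.5,13.5)→(19.5,13)  cross = 3.5·13 − 19.5·13.5 = -217.7500; (r_i+r_j)·cross = 23·-217.7500 = -5008.2500
edge 2: (19.5,13)→(20,25)  cross = 19.5·25 − 20·13 = 227.5000; (r_i+r_j)·cross = 39.5·227.5000 = 8986.2500
edge 3: (20,25)→(18.5,32)  cross = 20·32 − 18.5·25 = 177.5000; (r_i+r_j)·cross = 38.5·177.5000 = 6833.7500
edge 4: (18.5,32)→(16.5,40)  cross = 18.5·40 − 16.5·32 = 212.0000; (r_i+r_j)·cross = 35·212.0000 = 7420.0000
edge 5: (16.5,40)→(3.5,40)  cross = 16.5·40 − 3.5·40 = 520.0000; (r_i+r_j)·cross = 20·520.0000 = 10400.0000
edge 6: (3.5,40)→(2,17.5)  cross = 3.5·17.5 − 2·40 = -18.7500; (r_i+r_j)·cross = 5.5·-18.7500 = -103.1250
Σcross = 866.2500 → A = |Σcross|/2 = 433.1250 mm²
Σ(r_i+r_j)·cross = 28340.2500 → first moment M = |Σ|/6 = 4723.3750
R_c = M/A = 4723.3750/433.1250 = 10.9053 mm
θ = 32° = 0.558505 rad
V = θ·R_c·A = 0.558505·10.9053·433.1250 = 2638.030 mm³

Volume = 2638.030 mm³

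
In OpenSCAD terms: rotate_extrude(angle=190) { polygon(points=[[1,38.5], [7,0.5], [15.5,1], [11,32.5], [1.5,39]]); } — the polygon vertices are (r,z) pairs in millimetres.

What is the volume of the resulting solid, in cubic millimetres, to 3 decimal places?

Profile (r,z), 5 vertices: (1,38.5) (7,0.5) (15.5,1) (11,32.5) (1.5,39)
edge 0: (1,38.5)→(7,0.5)  cross = 1·0.5 − 7·38.5 = -269.0000; (r_i+r_j)·cross = 8·-269.0000 = -2152.0000
edge 1: (7,0.5)→(15.5,1)  cross = 7·1 − 15.5·0.5 = -0.7500; (r_i+r_j)·cross = 22.5·-0.7500 = -16.8750
edge 2: (15.5,1)→(11,32.5)  cross = 15.5·32.5 − 11·1 = 492.7500; (r_i+r_j)·cross = 26.5·492.7500 = 13057.8750
edge 3: (11,32.5)→(1.5,39)  cross = 11·39 − 1.5·32.5 = 380.2500; (r_i+r_j)·cross = 12.5·380.2500 = 4753.1250
edge 4: (1.5,39)→(1,38.5)  cross = 1.5·38.5 − 1·39 = 18.7500; (r_i+r_j)·cross = 2.5·18.7500 = 46.8750
Σcross = 622.0000 → A = |Σcross|/2 = 311.0000 mm²
Σ(r_i+r_j)·cross = 15689.0000 → first moment M = |Σ|/6 = 2614.8333
R_c = M/A = 2614.8333/311.0000 = 8.4078 mm
θ = 190° = 3.316126 rad
V = θ·R_c·A = 3.316126·8.4078·311.0000 = 8671.116 mm³

Volume = 8671.116 mm³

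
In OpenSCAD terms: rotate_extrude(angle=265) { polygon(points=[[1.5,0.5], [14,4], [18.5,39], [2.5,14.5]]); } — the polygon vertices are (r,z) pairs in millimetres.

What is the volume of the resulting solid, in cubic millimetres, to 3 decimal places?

Volume = 14513.827 mm³

Profile (r,z), 4 vertices: (1.5,0.5) (14,4) (18.5,39) (2.5,14.5)
edge 0: (1.5,0.5)→(14,4)  cross = 1.5·4 − 14·0.5 = -1.0000; (r_i+r_j)·cross = 15.5·-1.0000 = -15.5000
edge 1: (14,4)→(18.5,39)  cross = 14·39 − 18.5·4 = 472.0000; (r_i+r_j)·cross = 32.5·472.0000 = 15340.0000
edge 2: (18.5,39)→(2.5,14.5)  cross = 18.5·14.5 − 2.5·39 = 170.7500; (r_i+r_j)·cross = 21·170.7500 = 3585.7500
edge 3: (2.5,14.5)→(1.5,0.5)  cross = 2.5·0.5 − 1.5·14.5 = -20.5000; (r_i+r_j)·cross = 4·-20.5000 = -82.0000
Σcross = 621.2500 → A = |Σcross|/2 = 310.6250 mm²
Σ(r_i+r_j)·cross = 18828.2500 → first moment M = |Σ|/6 = 3138.0417
R_c = M/A = 3138.0417/310.6250 = 10.1023 mm
θ = 265° = 4.625123 rad
V = θ·R_c·A = 4.625123·10.1023·310.6250 = 14513.827 mm³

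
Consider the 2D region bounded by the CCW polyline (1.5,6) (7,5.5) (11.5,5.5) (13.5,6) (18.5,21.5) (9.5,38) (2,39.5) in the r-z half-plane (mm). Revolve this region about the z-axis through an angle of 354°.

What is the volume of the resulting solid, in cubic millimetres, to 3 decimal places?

Volume = 22758.378 mm³

Profile (r,z), 7 vertices: (1.5,6) (7,5.5) (11.5,5.5) (13.5,6) (18.5,21.5) (9.5,38) (2,39.5)
edge 0: (1.5,6)→(7,5.5)  cross = 1.5·5.5 − 7·6 = -33.7500; (r_i+r_j)·cross = 8.5·-33.7500 = -286.8750
edge 1: (7,5.5)→(11.5,5.5)  cross = 7·5.5 − 11.5·5.5 = -24.7500; (r_i+r_j)·cross = 18.5·-24.7500 = -457.8750
edge 2: (11.5,5.5)→(13.5,6)  cross = 11.5·6 − 13.5·5.5 = -5.2500; (r_i+r_j)·cross = 25·-5.2500 = -131.2500
edge 3: (13.5,6)→(18.5,21.5)  cross = 13.5·21.5 − 18.5·6 = 179.2500; (r_i+r_j)·cross = 32·179.2500 = 5736.0000
edge 4: (18.5,21.5)→(9.5,38)  cross = 18.5·38 − 9.5·21.5 = 498.7500; (r_i+r_j)·cross = 28·498.7500 = 13965.0000
edge 5: (9.5,38)→(2,39.5)  cross = 9.5·39.5 − 2·38 = 299.2500; (r_i+r_j)·cross = 11.5·299.2500 = 3441.3750
edge 6: (2,39.5)→(1.5,6)  cross = 2·6 − 1.5·39.5 = -47.2500; (r_i+r_j)·cross = 3.5·-47.2500 = -165.3750
Σcross = 866.2500 → A = |Σcross|/2 = 433.1250 mm²
Σ(r_i+r_j)·cross = 22101.0000 → first moment M = |Σ|/6 = 3683.5000
R_c = M/A = 3683.5000/433.1250 = 8.5045 mm
θ = 354° = 6.178466 rad
V = θ·R_c·A = 6.178466·8.5045·433.1250 = 22758.378 mm³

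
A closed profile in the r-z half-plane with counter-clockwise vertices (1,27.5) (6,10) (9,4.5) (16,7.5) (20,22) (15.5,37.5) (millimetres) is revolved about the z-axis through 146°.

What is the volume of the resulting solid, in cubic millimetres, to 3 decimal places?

Profile (r,z), 6 vertices: (1,27.5) (6,10) (9,4.5) (16,7.5) (20,22) (15.5,37.5)
edge 0: (1,27.5)→(6,10)  cross = 1·10 − 6·27.5 = -155.0000; (r_i+r_j)·cross = 7·-155.0000 = -1085.0000
edge 1: (6,10)→(9,4.5)  cross = 6·4.5 − 9·10 = -63.0000; (r_i+r_j)·cross = 15·-63.0000 = -945.0000
edge 2: (9,4.5)→(16,7.5)  cross = 9·7.5 − 16·4.5 = -4.5000; (r_i+r_j)·cross = 25·-4.5000 = -112.5000
edge 3: (16,7.5)→(20,22)  cross = 16·22 − 20·7.5 = 202.0000; (r_i+r_j)·cross = 36·202.0000 = 7272.0000
edge 4: (20,22)→(15.5,37.5)  cross = 20·37.5 − 15.5·22 = 409.0000; (r_i+r_j)·cross = 35.5·409.0000 = 14519.5000
edge 5: (15.5,37.5)→(1,27.5)  cross = 15.5·27.5 − 1·37.5 = 388.7500; (r_i+r_j)·cross = 16.5·388.7500 = 6414.3750
Σcross = 777.2500 → A = |Σcross|/2 = 388.6250 mm²
Σ(r_i+r_j)·cross = 26063.3750 → first moment M = |Σ|/6 = 4343.8958
R_c = M/A = 4343.8958/388.6250 = 11.1776 mm
θ = 146° = 2.548181 rad
V = θ·R_c·A = 2.548181·11.1776·388.6250 = 11069.032 mm³

Volume = 11069.032 mm³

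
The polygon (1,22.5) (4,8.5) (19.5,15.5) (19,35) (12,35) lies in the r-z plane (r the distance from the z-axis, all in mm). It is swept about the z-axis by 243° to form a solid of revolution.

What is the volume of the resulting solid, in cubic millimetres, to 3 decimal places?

Volume = 16075.638 mm³

Profile (r,z), 5 vertices: (1,22.5) (4,8.5) (19.5,15.5) (19,35) (12,35)
edge 0: (1,22.5)→(4,8.5)  cross = 1·8.5 − 4·22.5 = -81.5000; (r_i+r_j)·cross = 5·-81.5000 = -407.5000
edge 1: (4,8.5)→(19.5,15.5)  cross = 4·15.5 − 19.5·8.5 = -103.7500; (r_i+r_j)·cross = 23.5·-103.7500 = -2438.1250
edge 2: (19.5,15.5)→(19,35)  cross = 19.5·35 − 19·15.5 = 388.0000; (r_i+r_j)·cross = 38.5·388.0000 = 14938.0000
edge 3: (19,35)→(12,35)  cross = 19·35 − 12·35 = 245.0000; (r_i+r_j)·cross = 31·245.0000 = 7595.0000
edge 4: (12,35)→(1,22.5)  cross = 12·22.5 − 1·35 = 235.0000; (r_i+r_j)·cross = 13·235.0000 = 3055.0000
Σcross = 682.7500 → A = |Σcross|/2 = 341.3750 mm²
Σ(r_i+r_j)·cross = 22742.3750 → first moment M = |Σ|/6 = 3790.3958
R_c = M/A = 3790.3958/341.3750 = 11.1033 mm
θ = 243° = 4.241150 rad
V = θ·R_c·A = 4.241150·11.1033·341.3750 = 16075.638 mm³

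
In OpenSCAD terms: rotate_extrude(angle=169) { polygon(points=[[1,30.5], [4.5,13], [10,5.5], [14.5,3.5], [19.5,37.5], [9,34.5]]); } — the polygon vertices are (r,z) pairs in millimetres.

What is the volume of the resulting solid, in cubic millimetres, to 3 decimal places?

Profile (r,z), 6 vertices: (1,30.5) (4.5,13) (10,5.5) (14.5,3.5) (19.5,37.5) (9,34.5)
edge 0: (1,30.5)→(4.5,13)  cross = 1·13 − 4.5·30.5 = -124.2500; (r_i+r_j)·cross = 5.5·-124.2500 = -683.3750
edge 1: (4.5,13)→(10,5.5)  cross = 4.5·5.5 − 10·13 = -105.2500; (r_i+r_j)·cross = 14.5·-105.2500 = -1526.1250
edge 2: (10,5.5)→(14.5,3.5)  cross = 10·3.5 − 14.5·5.5 = -44.7500; (r_i+r_j)·cross = 24.5·-44.7500 = -1096.3750
edge 3: (14.5,3.5)→(19.5,37.5)  cross = 14.5·37.5 − 19.5·3.5 = 475.5000; (r_i+r_j)·cross = 34·475.5000 = 16167.0000
edge 4: (19.5,37.5)→(9,34.5)  cross = 19.5·34.5 − 9·37.5 = 335.2500; (r_i+r_j)·cross = 28.5·335.2500 = 9554.6250
edge 5: (9,34.5)→(1,30.5)  cross = 9·30.5 − 1·34.5 = 240.0000; (r_i+r_j)·cross = 10·240.0000 = 2400.0000
Σcross = 776.5000 → A = |Σcross|/2 = 388.2500 mm²
Σ(r_i+r_j)·cross = 24815.7500 → first moment M = |Σ|/6 = 4135.9583
R_c = M/A = 4135.9583/388.2500 = 10.6528 mm
θ = 169° = 2.949606 rad
V = θ·R_c·A = 2.949606·10.6528·388.2500 = 12199.449 mm³

Volume = 12199.449 mm³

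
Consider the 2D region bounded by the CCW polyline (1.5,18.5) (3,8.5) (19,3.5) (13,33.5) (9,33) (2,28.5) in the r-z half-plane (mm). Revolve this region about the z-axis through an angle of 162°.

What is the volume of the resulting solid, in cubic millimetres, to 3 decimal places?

Profile (r,z), 6 vertices: (1.5,18.5) (3,8.5) (19,3.5) (13,33.5) (9,33) (2,28.5)
edge 0: (1.5,18.5)→(3,8.5)  cross = 1.5·8.5 − 3·18.5 = -42.7500; (r_i+r_j)·cross = 4.5·-42.7500 = -192.3750
edge 1: (3,8.5)→(19,3.5)  cross = 3·3.5 − 19·8.5 = -151.0000; (r_i+r_j)·cross = 22·-151.0000 = -3322.0000
edge 2: (19,3.5)→(13,33.5)  cross = 19·33.5 − 13·3.5 = 591.0000; (r_i+r_j)·cross = 32·591.0000 = 18912.0000
edge 3: (13,33.5)→(9,33)  cross = 13·33 − 9·33.5 = 127.5000; (r_i+r_j)·cross = 22·127.5000 = 2805.0000
edge 4: (9,33)→(2,28.5)  cross = 9·28.5 − 2·33 = 190.5000; (r_i+r_j)·cross = 11·190.5000 = 2095.5000
edge 5: (2,28.5)→(1.5,18.5)  cross = 2·18.5 − 1.5·28.5 = -5.7500; (r_i+r_j)·cross = 3.5·-5.7500 = -20.1250
Σcross = 709.5000 → A = |Σcross|/2 = 354.7500 mm²
Σ(r_i+r_j)·cross = 20278.0000 → first moment M = |Σ|/6 = 3379.6667
R_c = M/A = 3379.6667/354.7500 = 9.5269 mm
θ = 162° = 2.827433 rad
V = θ·R_c·A = 2.827433·9.5269·354.7500 = 9555.782 mm³

Volume = 9555.782 mm³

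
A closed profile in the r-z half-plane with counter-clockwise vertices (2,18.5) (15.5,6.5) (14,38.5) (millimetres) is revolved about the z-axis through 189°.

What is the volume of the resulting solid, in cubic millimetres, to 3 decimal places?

Volume = 7169.664 mm³

Profile (r,z), 3 vertices: (2,18.5) (15.5,6.5) (14,38.5)
edge 0: (2,18.5)→(15.5,6.5)  cross = 2·6.5 − 15.5·18.5 = -273.7500; (r_i+r_j)·cross = 17.5·-273.7500 = -4790.6250
edge 1: (15.5,6.5)→(14,38.5)  cross = 15.5·38.5 − 14·6.5 = 505.7500; (r_i+r_j)·cross = 29.5·505.7500 = 14919.6250
edge 2: (14,38.5)→(2,18.5)  cross = 14·18.5 − 2·38.5 = 182.0000; (r_i+r_j)·cross = 16·182.0000 = 2912.0000
Σcross = 414.0000 → A = |Σcross|/2 = 207.0000 mm²
Σ(r_i+r_j)·cross = 13041.0000 → first moment M = |Σ|/6 = 2173.5000
R_c = M/A = 2173.5000/207.0000 = 10.5000 mm
θ = 189° = 3.298672 rad
V = θ·R_c·A = 3.298672·10.5000·207.0000 = 7169.664 mm³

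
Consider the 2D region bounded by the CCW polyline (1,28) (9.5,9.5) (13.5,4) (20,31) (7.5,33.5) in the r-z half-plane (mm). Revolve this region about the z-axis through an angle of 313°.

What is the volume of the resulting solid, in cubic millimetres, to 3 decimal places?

Volume = 18302.698 mm³

Profile (r,z), 5 vertices: (1,28) (9.5,9.5) (13.5,4) (20,31) (7.5,33.5)
edge 0: (1,28)→(9.5,9.5)  cross = 1·9.5 − 9.5·28 = -256.5000; (r_i+r_j)·cross = 10.5·-256.5000 = -2693.2500
edge 1: (9.5,9.5)→(13.5,4)  cross = 9.5·4 − 13.5·9.5 = -90.2500; (r_i+r_j)·cross = 23·-90.2500 = -2075.7500
edge 2: (13.5,4)→(20,31)  cross = 13.5·31 − 20·4 = 338.5000; (r_i+r_j)·cross = 33.5·338.5000 = 11339.7500
edge 3: (20,31)→(7.5,33.5)  cross = 20·33.5 − 7.5·31 = 437.5000; (r_i+r_j)·cross = 27.5·437.5000 = 12031.2500
edge 4: (7.5,33.5)→(1,28)  cross = 7.5·28 − 1·33.5 = 176.5000; (r_i+r_j)·cross = 8.5·176.5000 = 1500.2500
Σcross = 605.7500 → A = |Σcross|/2 = 302.8750 mm²
Σ(r_i+r_j)·cross = 20102.2500 → first moment M = |Σ|/6 = 3350.3750
R_c = M/A = 3350.3750/302.8750 = 11.0619 mm
θ = 313° = 5.462881 rad
V = θ·R_c·A = 5.462881·11.0619·302.8750 = 18302.698 mm³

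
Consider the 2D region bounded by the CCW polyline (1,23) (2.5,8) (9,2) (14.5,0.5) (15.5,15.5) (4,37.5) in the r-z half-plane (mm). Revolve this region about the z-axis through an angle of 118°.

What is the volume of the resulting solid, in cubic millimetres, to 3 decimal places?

Volume = 5282.030 mm³

Profile (r,z), 6 vertices: (1,23) (2.5,8) (9,2) (14.5,0.5) (15.5,15.5) (4,37.5)
edge 0: (1,23)→(2.5,8)  cross = 1·8 − 2.5·23 = -49.5000; (r_i+r_j)·cross = 3.5·-49.5000 = -173.2500
edge 1: (2.5,8)→(9,2)  cross = 2.5·2 − 9·8 = -67.0000; (r_i+r_j)·cross = 11.5·-67.0000 = -770.5000
edge 2: (9,2)→(14.5,0.5)  cross = 9·0.5 − 14.5·2 = -24.5000; (r_i+r_j)·cross = 23.5·-24.5000 = -575.7500
edge 3: (14.5,0.5)→(15.5,15.5)  cross = 14.5·15.5 − 15.5·0.5 = 217.0000; (r_i+r_j)·cross = 30·217.0000 = 6510.0000
edge 4: (15.5,15.5)→(4,37.5)  cross = 15.5·37.5 − 4·15.5 = 519.2500; (r_i+r_j)·cross = 19.5·519.2500 = 10125.3750
edge 5: (4,37.5)→(1,23)  cross = 4·23 − 1·37.5 = 54.5000; (r_i+r_j)·cross = 5·54.5000 = 272.5000
Σcross = 649.7500 → A = |Σcross|/2 = 324.8750 mm²
Σ(r_i+r_j)·cross = 15388.3750 → first moment M = |Σ|/6 = 2564.7292
R_c = M/A = 2564.7292/324.8750 = 7.8945 mm
θ = 118° = 2.059489 rad
V = θ·R_c·A = 2.059489·7.8945·324.8750 = 5282.030 mm³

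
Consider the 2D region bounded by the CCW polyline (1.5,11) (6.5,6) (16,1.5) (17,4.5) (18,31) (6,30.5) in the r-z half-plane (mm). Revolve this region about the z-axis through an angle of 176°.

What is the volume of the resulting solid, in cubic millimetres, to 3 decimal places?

Volume = 12065.822 mm³

Profile (r,z), 6 vertices: (1.5,11) (6.5,6) (16,1.5) (17,4.5) (18,31) (6,30.5)
edge 0: (1.5,11)→(6.5,6)  cross = 1.5·6 − 6.5·11 = -62.5000; (r_i+r_j)·cross = 8·-62.5000 = -500.0000
edge 1: (6.5,6)→(16,1.5)  cross = 6.5·1.5 − 16·6 = -86.2500; (r_i+r_j)·cross = 22.5·-86.2500 = -1940.6250
edge 2: (16,1.5)→(17,4.5)  cross = 16·4.5 − 17·1.5 = 46.5000; (r_i+r_j)·cross = 33·46.5000 = 1534.5000
edge 3: (17,4.5)→(18,31)  cross = 17·31 − 18·4.5 = 446.0000; (r_i+r_j)·cross = 35·446.0000 = 15610.0000
edge 4: (18,31)→(6,30.5)  cross = 18·30.5 − 6·31 = 363.0000; (r_i+r_j)·cross = 24·363.0000 = 8712.0000
edge 5: (6,30.5)→(1.5,11)  cross = 6·11 − 1.5·30.5 = 20.2500; (r_i+r_j)·cross = 7.5·20.2500 = 151.8750
Σcross = 727.0000 → A = |Σcross|/2 = 363.5000 mm²
Σ(r_i+r_j)·cross = 23567.7500 → first moment M = |Σ|/6 = 3927.9583
R_c = M/A = 3927.9583/363.5000 = 10.8059 mm
θ = 176° = 3.071779 rad
V = θ·R_c·A = 3.071779·10.8059·363.5000 = 12065.822 mm³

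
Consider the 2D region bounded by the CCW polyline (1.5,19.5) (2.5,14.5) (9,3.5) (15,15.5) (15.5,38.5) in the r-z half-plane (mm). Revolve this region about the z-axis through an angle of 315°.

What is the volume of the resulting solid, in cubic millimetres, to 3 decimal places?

Volume = 13765.085 mm³

Profile (r,z), 5 vertices: (1.5,19.5) (2.5,14.5) (9,3.5) (15,15.5) (15.5,38.5)
edge 0: (1.5,19.5)→(2.5,14.5)  cross = 1.5·14.5 − 2.5·19.5 = -27.0000; (r_i+r_j)·cross = 4·-27.0000 = -108.0000
edge 1: (2.5,14.5)→(9,3.5)  cross = 2.5·3.5 − 9·14.5 = -121.7500; (r_i+r_j)·cross = 11.5·-121.7500 = -1400.1250
edge 2: (9,3.5)→(15,15.5)  cross = 9·15.5 − 15·3.5 = 87.0000; (r_i+r_j)·cross = 24·87.0000 = 2088.0000
edge 3: (15,15.5)→(15.5,38.5)  cross = 15·38.5 − 15.5·15.5 = 337.2500; (r_i+r_j)·cross = 30.5·337.2500 = 10286.1250
edge 4: (15.5,38.5)→(1.5,19.5)  cross = 15.5·19.5 − 1.5·38.5 = 244.5000; (r_i+r_j)·cross = 17·244.5000 = 4156.5000
Σcross = 520.0000 → A = |Σcross|/2 = 260.0000 mm²
Σ(r_i+r_j)·cross = 15022.5000 → first moment M = |Σ|/6 = 2503.7500
R_c = M/A = 2503.7500/260.0000 = 9.6298 mm
θ = 315° = 5.497787 rad
V = θ·R_c·A = 5.497787·9.6298·260.0000 = 13765.085 mm³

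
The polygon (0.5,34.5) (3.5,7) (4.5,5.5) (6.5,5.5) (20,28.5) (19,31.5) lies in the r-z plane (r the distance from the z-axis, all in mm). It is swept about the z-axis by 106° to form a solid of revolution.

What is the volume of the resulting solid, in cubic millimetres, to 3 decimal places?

Volume = 5313.572 mm³

Profile (r,z), 6 vertices: (0.5,34.5) (3.5,7) (4.5,5.5) (6.5,5.5) (20,28.5) (19,31.5)
edge 0: (0.5,34.5)→(3.5,7)  cross = 0.5·7 − 3.5·34.5 = -117.2500; (r_i+r_j)·cross = 4·-117.2500 = -469.0000
edge 1: (3.5,7)→(4.5,5.5)  cross = 3.5·5.5 − 4.5·7 = -12.2500; (r_i+r_j)·cross = 8·-12.2500 = -98.0000
edge 2: (4.5,5.5)→(6.5,5.5)  cross = 4.5·5.5 − 6.5·5.5 = -11.0000; (r_i+r_j)·cross = 11·-11.0000 = -121.0000
edge 3: (6.5,5.5)→(20,28.5)  cross = 6.5·28.5 − 20·5.5 = 75.2500; (r_i+r_j)·cross = 26.5·75.2500 = 1994.1250
edge 4: (20,28.5)→(19,31.5)  cross = 20·31.5 − 19·28.5 = 88.5000; (r_i+r_j)·cross = 39·88.5000 = 3451.5000
edge 5: (19,31.5)→(0.5,34.5)  cross = 19·34.5 − 0.5·31.5 = 639.7500; (r_i+r_j)·cross = 19.5·639.7500 = 12475.1250
Σcross = 663.0000 → A = |Σcross|/2 = 331.5000 mm²
Σ(r_i+r_j)·cross = 17232.7500 → first moment M = |Σ|/6 = 2872.1250
R_c = M/A = 2872.1250/331.5000 = 8.6640 mm
θ = 106° = 1.850049 rad
V = θ·R_c·A = 1.850049·8.6640·331.5000 = 5313.572 mm³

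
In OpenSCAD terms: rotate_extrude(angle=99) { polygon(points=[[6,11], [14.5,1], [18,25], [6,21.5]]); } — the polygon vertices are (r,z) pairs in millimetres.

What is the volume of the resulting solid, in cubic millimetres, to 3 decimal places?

Volume = 3738.404 mm³

Profile (r,z), 4 vertices: (6,11) (14.5,1) (18,25) (6,21.5)
edge 0: (6,11)→(14.5,1)  cross = 6·1 − 14.5·11 = -153.5000; (r_i+r_j)·cross = 20.5·-153.5000 = -3146.7500
edge 1: (14.5,1)→(18,25)  cross = 14.5·25 − 18·1 = 344.5000; (r_i+r_j)·cross = 32.5·344.5000 = 11196.2500
edge 2: (18,25)→(6,21.5)  cross = 18·21.5 − 6·25 = 237.0000; (r_i+r_j)·cross = 24·237.0000 = 5688.0000
edge 3: (6,21.5)→(6,11)  cross = 6·11 − 6·21.5 = -63.0000; (r_i+r_j)·cross = 12·-63.0000 = -756.0000
Σcross = 365.0000 → A = |Σcross|/2 = 182.5000 mm²
Σ(r_i+r_j)·cross = 12981.5000 → first moment M = |Σ|/6 = 2163.5833
R_c = M/A = 2163.5833/182.5000 = 11.8553 mm
θ = 99° = 1.727876 rad
V = θ·R_c·A = 1.727876·11.8553·182.5000 = 3738.404 mm³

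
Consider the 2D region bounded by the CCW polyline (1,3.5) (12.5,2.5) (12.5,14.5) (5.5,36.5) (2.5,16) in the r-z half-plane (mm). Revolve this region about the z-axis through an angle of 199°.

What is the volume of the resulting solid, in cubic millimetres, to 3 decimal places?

Volume = 5741.642 mm³

Profile (r,z), 5 vertices: (1,3.5) (12.5,2.5) (12.5,14.5) (5.5,36.5) (2.5,16)
edge 0: (1,3.5)→(12.5,2.5)  cross = 1·2.5 − 12.5·3.5 = -41.2500; (r_i+r_j)·cross = 13.5·-41.2500 = -556.8750
edge 1: (12.5,2.5)→(12.5,14.5)  cross = 12.5·14.5 − 12.5·2.5 = 150.0000; (r_i+r_j)·cross = 25·150.0000 = 3750.0000
edge 2: (12.5,14.5)→(5.5,36.5)  cross = 12.5·36.5 − 5.5·14.5 = 376.5000; (r_i+r_j)·cross = 18·376.5000 = 6777.0000
edge 3: (5.5,36.5)→(2.5,16)  cross = 5.5·16 − 2.5·36.5 = -3.2500; (r_i+r_j)·cross = 8·-3.2500 = -26.0000
edge 4: (2.5,16)→(1,3.5)  cross = 2.5·3.5 − 1·16 = -7.2500; (r_i+r_j)·cross = 3.5·-7.2500 = -25.3750
Σcross = 474.7500 → A = |Σcross|/2 = 237.3750 mm²
Σ(r_i+r_j)·cross = 9918.7500 → first moment M = |Σ|/6 = 1653.1250
R_c = M/A = 1653.1250/237.3750 = 6.9642 mm
θ = 199° = 3.473205 rad
V = θ·R_c·A = 3.473205·6.9642·237.3750 = 5741.642 mm³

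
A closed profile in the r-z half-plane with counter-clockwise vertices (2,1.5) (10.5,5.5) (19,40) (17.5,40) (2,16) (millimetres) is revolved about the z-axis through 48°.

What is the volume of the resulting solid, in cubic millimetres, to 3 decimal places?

Profile (r,z), 5 vertices: (2,1.5) (10.5,5.5) (19,40) (17.5,40) (2,16)
edge 0: (2,1.5)→(10.5,5.5)  cross = 2·5.5 − 10.5·1.5 = -4.7500; (r_i+r_j)·cross = 12.5·-4.7500 = -59.3750
edge 1: (10.5,5.5)→(19,40)  cross = 10.5·40 − 19·5.5 = 315.5000; (r_i+r_j)·cross = 29.5·315.5000 = 9307.2500
edge 2: (19,40)→(17.5,40)  cross = 19·40 − 17.5·40 = 60.0000; (r_i+r_j)·cross = 36.5·60.0000 = 2190.0000
edge 3: (17.5,40)→(2,16)  cross = 17.5·16 − 2·40 = 200.0000; (r_i+r_j)·cross = 19.5·200.0000 = 3900.0000
edge 4: (2,16)→(2,1.5)  cross = 2·1.5 − 2·16 = -29.0000; (r_i+r_j)·cross = 4·-29.0000 = -116.0000
Σcross = 541.7500 → A = |Σcross|/2 = 270.8750 mm²
Σ(r_i+r_j)·cross = 15221.8750 → first moment M = |Σ|/6 = 2536.9792
R_c = M/A = 2536.9792/270.8750 = 9.3659 mm
θ = 48° = 0.837758 rad
V = θ·R_c·A = 0.837758·9.3659·270.8750 = 2125.375 mm³

Volume = 2125.375 mm³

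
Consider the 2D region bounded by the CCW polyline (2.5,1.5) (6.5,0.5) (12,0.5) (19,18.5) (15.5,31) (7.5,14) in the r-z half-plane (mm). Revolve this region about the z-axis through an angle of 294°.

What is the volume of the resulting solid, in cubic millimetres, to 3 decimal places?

Profile (r,z), 6 vertices: (2.5,1.5) (6.5,0.5) (12,0.5) (19,18.5) (15.5,31) (7.5,14)
edge 0: (2.5,1.5)→(6.5,0.5)  cross = 2.5·0.5 − 6.5·1.5 = -8.5000; (r_i+r_j)·cross = 9·-8.5000 = -76.5000
edge 1: (6.5,0.5)→(12,0.5)  cross = 6.5·0.5 − 12·0.5 = -2.7500; (r_i+r_j)·cross = 18.5·-2.7500 = -50.8750
edge 2: (12,0.5)→(19,18.5)  cross = 12·18.5 − 19·0.5 = 212.5000; (r_i+r_j)·cross = 31·212.5000 = 6587.5000
edge 3: (19,18.5)→(15.5,31)  cross = 19·31 − 15.5·18.5 = 302.2500; (r_i+r_j)·cross = 34.5·302.2500 = 10427.6250
edge 4: (15.5,31)→(7.5,14)  cross = 15.5·14 − 7.5·31 = -15.5000; (r_i+r_j)·cross = 23·-15.5000 = -356.5000
edge 5: (7.5,14)→(2.5,1.5)  cross = 7.5·1.5 − 2.5·14 = -23.7500; (r_i+r_j)·cross = 10·-23.7500 = -237.5000
Σcross = 464.2500 → A = |Σcross|/2 = 232.1250 mm²
Σ(r_i+r_j)·cross = 16293.7500 → first moment M = |Σ|/6 = 2715.6250
R_c = M/A = 2715.6250/232.1250 = 11.6990 mm
θ = 294° = 5.131268 rad
V = θ·R_c·A = 5.131268·11.6990·232.1250 = 13934.600 mm³

Volume = 13934.600 mm³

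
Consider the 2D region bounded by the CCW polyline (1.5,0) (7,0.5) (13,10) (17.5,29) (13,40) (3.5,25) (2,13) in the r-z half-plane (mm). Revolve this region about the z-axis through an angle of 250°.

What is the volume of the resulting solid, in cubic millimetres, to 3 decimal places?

Volume = 14725.034 mm³

Profile (r,z), 7 vertices: (1.5,0) (7,0.5) (13,10) (17.5,29) (13,40) (3.5,25) (2,13)
edge 0: (1.5,0)→(7,0.5)  cross = 1.5·0.5 − 7·0 = 0.7500; (r_i+r_j)·cross = 8.5·0.7500 = 6.3750
edge 1: (7,0.5)→(13,10)  cross = 7·10 − 13·0.5 = 63.5000; (r_i+r_j)·cross = 20·63.5000 = 1270.0000
edge 2: (13,10)→(17.5,29)  cross = 13·29 − 17.5·10 = 202.0000; (r_i+r_j)·cross = 30.5·202.0000 = 6161.0000
edge 3: (17.5,29)→(13,40)  cross = 17.5·40 − 13·29 = 323.0000; (r_i+r_j)·cross = 30.5·323.0000 = 9851.5000
edge 4: (13,40)→(3.5,25)  cross = 13·25 − 3.5·40 = 185.0000; (r_i+r_j)·cross = 16.5·185.0000 = 3052.5000
edge 5: (3.5,25)→(2,13)  cross = 3.5·13 − 2·25 = -4.5000; (r_i+r_j)·cross = 5.5·-4.5000 = -24.7500
edge 6: (2,13)→(1.5,0)  cross = 2·0 − 1.5·13 = -19.5000; (r_i+r_j)·cross = 3.5·-19.5000 = -68.2500
Σcross = 750.2500 → A = |Σcross|/2 = 375.1250 mm²
Σ(r_i+r_j)·cross = 20248.3750 → first moment M = |Σ|/6 = 3374.7292
R_c = M/A = 3374.7292/375.1250 = 8.9963 mm
θ = 250° = 4.363323 rad
V = θ·R_c·A = 4.363323·8.9963·375.1250 = 14725.034 mm³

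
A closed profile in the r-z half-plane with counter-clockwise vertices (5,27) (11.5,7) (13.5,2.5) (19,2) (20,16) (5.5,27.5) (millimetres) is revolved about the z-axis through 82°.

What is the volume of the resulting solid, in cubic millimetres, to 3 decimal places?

Volume = 3658.249 mm³

Profile (r,z), 6 vertices: (5,27) (11.5,7) (13.5,2.5) (19,2) (20,16) (5.5,27.5)
edge 0: (5,27)→(11.5,7)  cross = 5·7 − 11.5·27 = -275.5000; (r_i+r_j)·cross = 16.5·-275.5000 = -4545.7500
edge 1: (11.5,7)→(13.5,2.5)  cross = 11.5·2.5 − 13.5·7 = -65.7500; (r_i+r_j)·cross = 25·-65.7500 = -1643.7500
edge 2: (13.5,2.5)→(19,2)  cross = 13.5·2 − 19·2.5 = -20.5000; (r_i+r_j)·cross = 32.5·-20.5000 = -666.2500
edge 3: (19,2)→(20,16)  cross = 19·16 − 20·2 = 264.0000; (r_i+r_j)·cross = 39·264.0000 = 10296.0000
edge 4: (20,16)→(5.5,27.5)  cross = 20·27.5 − 5.5·16 = 462.0000; (r_i+r_j)·cross = 25.5·462.0000 = 11781.0000
edge 5: (5.5,27.5)→(5,27)  cross = 5.5·27 − 5·27.5 = 11.0000; (r_i+r_j)·cross = 10.5·11.0000 = 115.5000
Σcross = 375.2500 → A = |Σcross|/2 = 187.6250 mm²
Σ(r_i+r_j)·cross = 15336.7500 → first moment M = |Σ|/6 = 2556.1250
R_c = M/A = 2556.1250/187.6250 = 13.6236 mm
θ = 82° = 1.431170 rad
V = θ·R_c·A = 1.431170·13.6236·187.6250 = 3658.249 mm³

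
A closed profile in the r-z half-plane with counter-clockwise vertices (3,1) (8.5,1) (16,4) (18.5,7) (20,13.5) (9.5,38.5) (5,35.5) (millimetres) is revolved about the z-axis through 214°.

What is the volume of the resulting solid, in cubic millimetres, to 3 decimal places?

Volume = 16267.579 mm³

Profile (r,z), 7 vertices: (3,1) (8.5,1) (16,4) (18.5,7) (20,13.5) (9.5,38.5) (5,35.5)
edge 0: (3,1)→(8.5,1)  cross = 3·1 − 8.5·1 = -5.5000; (r_i+r_j)·cross = 11.5·-5.5000 = -63.2500
edge 1: (8.5,1)→(16,4)  cross = 8.5·4 − 16·1 = 18.0000; (r_i+r_j)·cross = 24.5·18.0000 = 441.0000
edge 2: (16,4)→(18.5,7)  cross = 16·7 − 18.5·4 = 38.0000; (r_i+r_j)·cross = 34.5·38.0000 = 1311.0000
edge 3: (18.5,7)→(20,13.5)  cross = 18.5·13.5 − 20·7 = 109.7500; (r_i+r_j)·cross = 38.5·109.7500 = 4225.3750
edge 4: (20,13.5)→(9.5,38.5)  cross = 20·38.5 − 9.5·13.5 = 641.7500; (r_i+r_j)·cross = 29.5·641.7500 = 18931.6250
edge 5: (9.5,38.5)→(5,35.5)  cross = 9.5·35.5 − 5·38.5 = 144.7500; (r_i+r_j)·cross = 14.5·144.7500 = 2098.8750
edge 6: (5,35.5)→(3,1)  cross = 5·1 − 3·35.5 = -101.5000; (r_i+r_j)·cross = 8·-101.5000 = -812.0000
Σcross = 845.2500 → A = |Σcross|/2 = 422.6250 mm²
Σ(r_i+r_j)·cross = 26132.6250 → first moment M = |Σ|/6 = 4355.4375
R_c = M/A = 4355.4375/422.6250 = 10.3057 mm
θ = 214° = 3.735005 rad
V = θ·R_c·A = 3.735005·10.3057·422.6250 = 16267.579 mm³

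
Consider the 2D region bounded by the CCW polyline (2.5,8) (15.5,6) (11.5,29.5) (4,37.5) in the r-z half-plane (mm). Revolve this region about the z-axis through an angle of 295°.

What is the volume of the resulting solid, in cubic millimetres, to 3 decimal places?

Volume = 11133.895 mm³

Profile (r,z), 4 vertices: (2.5,8) (15.5,6) (11.5,29.5) (4,37.5)
edge 0: (2.5,8)→(15.5,6)  cross = 2.5·6 − 15.5·8 = -109.0000; (r_i+r_j)·cross = 18·-109.0000 = -1962.0000
edge 1: (15.5,6)→(11.5,29.5)  cross = 15.5·29.5 − 11.5·6 = 388.2500; (r_i+r_j)·cross = 27·388.2500 = 10482.7500
edge 2: (11.5,29.5)→(4,37.5)  cross = 11.5·37.5 − 4·29.5 = 313.2500; (r_i+r_j)·cross = 15.5·313.2500 = 4855.3750
edge 3: (4,37.5)→(2.5,8)  cross = 4·8 − 2.5·37.5 = -61.7500; (r_i+r_j)·cross = 6.5·-61.7500 = -401.3750
Σcross = 530.7500 → A = |Σcross|/2 = 265.3750 mm²
Σ(r_i+r_j)·cross = 12974.7500 → first moment M = |Σ|/6 = 2162.4583
R_c = M/A = 2162.4583/265.3750 = 8.1487 mm
θ = 295° = 5.148721 rad
V = θ·R_c·A = 5.148721·8.1487·265.3750 = 11133.895 mm³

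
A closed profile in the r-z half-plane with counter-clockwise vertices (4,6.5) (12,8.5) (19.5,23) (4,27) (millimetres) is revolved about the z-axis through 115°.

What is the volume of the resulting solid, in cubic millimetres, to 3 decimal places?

Volume = 4122.517 mm³

Profile (r,z), 4 vertices: (4,6.5) (12,8.5) (19.5,23) (4,27)
edge 0: (4,6.5)→(12,8.5)  cross = 4·8.5 − 12·6.5 = -44.0000; (r_i+r_j)·cross = 16·-44.0000 = -704.0000
edge 1: (12,8.5)→(19.5,23)  cross = 12·23 − 19.5·8.5 = 110.2500; (r_i+r_j)·cross = 31.5·110.2500 = 3472.8750
edge 2: (19.5,23)→(4,27)  cross = 19.5·27 − 4·23 = 434.5000; (r_i+r_j)·cross = 23.5·434.5000 = 10210.7500
edge 3: (4,27)→(4,6.5)  cross = 4·6.5 − 4·27 = -82.0000; (r_i+r_j)·cross = 8·-82.0000 = -656.0000
Σcross = 418.7500 → A = |Σcross|/2 = 209.3750 mm²
Σ(r_i+r_j)·cross = 12323.6250 → first moment M = |Σ|/6 = 2053.9375
R_c = M/A = 2053.9375/209.3750 = 9.8099 mm
θ = 115° = 2.007129 rad
V = θ·R_c·A = 2.007129·9.8099·209.3750 = 4122.517 mm³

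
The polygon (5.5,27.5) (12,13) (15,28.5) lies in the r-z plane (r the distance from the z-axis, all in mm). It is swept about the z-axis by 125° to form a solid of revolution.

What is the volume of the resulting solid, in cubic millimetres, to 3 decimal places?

Profile (r,z), 3 vertices: (5.5,27.5) (12,13) (15,28.5)
edge 0: (5.5,27.5)→(12,13)  cross = 5.5·13 − 12·27.5 = -258.5000; (r_i+r_j)·cross = 17.5·-258.5000 = -4523.7500
edge 1: (12,13)→(15,28.5)  cross = 12·28.5 − 15·13 = 147.0000; (r_i+r_j)·cross = 27·147.0000 = 3969.0000
edge 2: (15,28.5)→(5.5,27.5)  cross = 15·27.5 − 5.5·28.5 = 255.7500; (r_i+r_j)·cross = 20.5·255.7500 = 5242.8750
Σcross = 144.2500 → A = |Σcross|/2 = 72.1250 mm²
Σ(r_i+r_j)·cross = 4688.1250 → first moment M = |Σ|/6 = 781.3542
R_c = M/A = 781.3542/72.1250 = 10.8333 mm
θ = 125° = 2.181662 rad
V = θ·R_c·A = 2.181662·10.8333·72.1250 = 1704.650 mm³

Volume = 1704.650 mm³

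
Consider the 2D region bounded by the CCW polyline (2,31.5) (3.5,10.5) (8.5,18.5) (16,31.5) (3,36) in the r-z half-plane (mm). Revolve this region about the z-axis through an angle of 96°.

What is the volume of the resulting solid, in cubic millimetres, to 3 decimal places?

Volume = 2173.703 mm³

Profile (r,z), 5 vertices: (2,31.5) (3.5,10.5) (8.5,18.5) (16,31.5) (3,36)
edge 0: (2,31.5)→(3.5,10.5)  cross = 2·10.5 − 3.5·31.5 = -89.2500; (r_i+r_j)·cross = 5.5·-89.2500 = -490.8750
edge 1: (3.5,10.5)→(8.5,18.5)  cross = 3.5·18.5 − 8.5·10.5 = -24.5000; (r_i+r_j)·cross = 12·-24.5000 = -294.0000
edge 2: (8.5,18.5)→(16,31.5)  cross = 8.5·31.5 − 16·18.5 = -28.2500; (r_i+r_j)·cross = 24.5·-28.2500 = -692.1250
edge 3: (16,31.5)→(3,36)  cross = 16·36 − 3·31.5 = 481.5000; (r_i+r_j)·cross = 19·481.5000 = 9148.5000
edge 4: (3,36)→(2,31.5)  cross = 3·31.5 − 2·36 = 22.5000; (r_i+r_j)·cross = 5·22.5000 = 112.5000
Σcross = 362.0000 → A = |Σcross|/2 = 181.0000 mm²
Σ(r_i+r_j)·cross = 7784.0000 → first moment M = |Σ|/6 = 1297.3333
R_c = M/A = 1297.3333/181.0000 = 7.1676 mm
θ = 96° = 1.675516 rad
V = θ·R_c·A = 1.675516·7.1676·181.0000 = 2173.703 mm³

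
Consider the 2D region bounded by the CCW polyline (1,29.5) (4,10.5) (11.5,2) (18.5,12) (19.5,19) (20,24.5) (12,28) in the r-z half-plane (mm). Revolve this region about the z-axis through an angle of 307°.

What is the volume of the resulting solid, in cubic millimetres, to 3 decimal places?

Profile (r,z), 7 vertices: (1,29.5) (4,10.5) (11.5,2) (18.5,12) (19.5,19) (20,24.5) (12,28)
edge 0: (1,29.5)→(4,10.5)  cross = 1·10.5 − 4·29.5 = -107.5000; (r_i+r_j)·cross = 5·-107.5000 = -537.5000
edge 1: (4,10.5)→(11.5,2)  cross = 4·2 − 11.5·10.5 = -112.7500; (r_i+r_j)·cross = 15.5·-112.7500 = -1747.6250
edge 2: (11.5,2)→(18.5,12)  cross = 11.5·12 − 18.5·2 = 101.0000; (r_i+r_j)·cross = 30·101.0000 = 3030.0000
edge 3: (18.5,12)→(19.5,19)  cross = 18.5·19 − 19.5·12 = 117.5000; (r_i+r_j)·cross = 38·117.5000 = 4465.0000
edge 4: (19.5,19)→(20,24.5)  cross = 19.5·24.5 − 20·19 = 97.7500; (r_i+r_j)·cross = 39.5·97.7500 = 3861.1250
edge 5: (20,24.5)→(12,28)  cross = 20·28 − 12·24.5 = 266.0000; (r_i+r_j)·cross = 32·266.0000 = 8512.0000
edge 6: (12,28)→(1,29.5)  cross = 12·29.5 − 1·28 = 326.0000; (r_i+r_j)·cross = 13·326.0000 = 4238.0000
Σcross = 688.0000 → A = |Σcross|/2 = 344.0000 mm²
Σ(r_i+r_j)·cross = 21821.0000 → first moment M = |Σ|/6 = 3636.8333
R_c = M/A = 3636.8333/344.0000 = 10.5722 mm
θ = 307° = 5.358161 rad
V = θ·R_c·A = 5.358161·10.5722·344.0000 = 19486.738 mm³

Volume = 19486.738 mm³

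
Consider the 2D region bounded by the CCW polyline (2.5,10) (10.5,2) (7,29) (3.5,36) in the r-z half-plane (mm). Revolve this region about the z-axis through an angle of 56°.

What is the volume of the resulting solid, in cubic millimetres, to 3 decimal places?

Volume = 820.025 mm³

Profile (r,z), 4 vertices: (2.5,10) (10.5,2) (7,29) (3.5,36)
edge 0: (2.5,10)→(10.5,2)  cross = 2.5·2 − 10.5·10 = -100.0000; (r_i+r_j)·cross = 13·-100.0000 = -1300.0000
edge 1: (10.5,2)→(7,29)  cross = 10.5·29 − 7·2 = 290.5000; (r_i+r_j)·cross = 17.5·290.5000 = 5083.7500
edge 2: (7,29)→(3.5,36)  cross = 7·36 − 3.5·29 = 150.5000; (r_i+r_j)·cross = 10.5·150.5000 = 1580.2500
edge 3: (3.5,36)→(2.5,10)  cross = 3.5·10 − 2.5·36 = -55.0000; (r_i+r_j)·cross = 6·-55.0000 = -330.0000
Σcross = 286.0000 → A = |Σcross|/2 = 143.0000 mm²
Σ(r_i+r_j)·cross = 5034.0000 → first moment M = |Σ|/6 = 839.0000
R_c = M/A = 839.0000/143.0000 = 5.8671 mm
θ = 56° = 0.977384 rad
V = θ·R_c·A = 0.977384·5.8671·143.0000 = 820.025 mm³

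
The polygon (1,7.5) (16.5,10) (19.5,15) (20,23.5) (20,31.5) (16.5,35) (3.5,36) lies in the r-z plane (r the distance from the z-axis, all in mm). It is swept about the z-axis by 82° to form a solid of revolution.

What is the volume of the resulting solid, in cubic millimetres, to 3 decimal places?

Profile (r,z), 7 vertices: (1,7.5) (16.5,10) (19.5,15) (20,23.5) (20,31.5) (16.5,35) (3.5,36)
edge 0: (1,7.5)→(16.5,10)  cross = 1·10 − 16.5·7.5 = -113.7500; (r_i+r_j)·cross = 17.5·-113.7500 = -1990.6250
edge 1: (16.5,10)→(19.5,15)  cross = 16.5·15 − 19.5·10 = 52.5000; (r_i+r_j)·cross = 36·52.5000 = 1890.0000
edge 2: (19.5,15)→(20,23.5)  cross = 19.5·23.5 − 20·15 = 158.2500; (r_i+r_j)·cross = 39.5·158.2500 = 6250.8750
edge 3: (20,23.5)→(20,31.5)  cross = 20·31.5 − 20·23.5 = 160.0000; (r_i+r_j)·cross = 40·160.0000 = 6400.0000
edge 4: (20,31.5)→(16.5,35)  cross = 20·35 − 16.5·31.5 = 180.2500; (r_i+r_j)·cross = 36.5·180.2500 = 6579.1250
edge 5: (16.5,35)→(3.5,36)  cross = 16.5·36 − 3.5·35 = 471.5000; (r_i+r_j)·cross = 20·471.5000 = 9430.0000
edge 6: (3.5,36)→(1,7.5)  cross = 3.5·7.5 − 1·36 = -9.7500; (r_i+r_j)·cross = 4.5·-9.7500 = -43.8750
Σcross = 899.0000 → A = |Σcross|/2 = 449.5000 mm²
Σ(r_i+r_j)·cross = 28515.5000 → first moment M = |Σ|/6 = 4752.5833
R_c = M/A = 4752.5833/449.5000 = 10.5730 mm
θ = 82° = 1.431170 rad
V = θ·R_c·A = 1.431170·10.5730·449.5000 = 6801.755 mm³

Volume = 6801.755 mm³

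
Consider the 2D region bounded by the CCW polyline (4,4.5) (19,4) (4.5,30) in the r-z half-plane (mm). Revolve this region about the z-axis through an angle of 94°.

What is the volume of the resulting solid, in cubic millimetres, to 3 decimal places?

Volume = 2878.073 mm³

Profile (r,z), 3 vertices: (4,4.5) (19,4) (4.5,30)
edge 0: (4,4.5)→(19,4)  cross = 4·4 − 19·4.5 = -69.5000; (r_i+r_j)·cross = 23·-69.5000 = -1598.5000
edge 1: (19,4)→(4.5,30)  cross = 19·30 − 4.5·4 = 552.0000; (r_i+r_j)·cross = 23.5·552.0000 = 12972.0000
edge 2: (4.5,30)→(4,4.5)  cross = 4.5·4.5 − 4·30 = -99.7500; (r_i+r_j)·cross = 8.5·-99.7500 = -847.8750
Σcross = 382.7500 → A = |Σcross|/2 = 191.3750 mm²
Σ(r_i+r_j)·cross = 10525.6250 → first moment M = |Σ|/6 = 1754.2708
R_c = M/A = 1754.2708/191.3750 = 9.1667 mm
θ = 94° = 1.640609 rad
V = θ·R_c·A = 1.640609·9.1667·191.3750 = 2878.073 mm³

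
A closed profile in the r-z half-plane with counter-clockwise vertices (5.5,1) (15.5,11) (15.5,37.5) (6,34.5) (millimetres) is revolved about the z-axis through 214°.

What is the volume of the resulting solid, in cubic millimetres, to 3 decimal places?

Profile (r,z), 4 vertices: (5.5,1) (15.5,11) (15.5,37.5) (6,34.5)
edge 0: (5.5,1)→(15.5,11)  cross = 5.5·11 − 15.5·1 = 45.0000; (r_i+r_j)·cross = 21·45.0000 = 945.0000
edge 1: (15.5,11)→(15.5,37.5)  cross = 15.5·37.5 − 15.5·11 = 410.7500; (r_i+r_j)·cross = 31·410.7500 = 12733.2500
edge 2: (15.5,37.5)→(6,34.5)  cross = 15.5·34.5 − 6·37.5 = 309.7500; (r_i+r_j)·cross = 21.5·309.7500 = 6659.6250
edge 3: (6,34.5)→(5.5,1)  cross = 6·1 − 5.5·34.5 = -183.7500; (r_i+r_j)·cross = 11.5·-183.7500 = -2113.1250
Σcross = 581.7500 → A = |Σcross|/2 = 290.8750 mm²
Σ(r_i+r_j)·cross = 18224.7500 → first moment M = |Σ|/6 = 3037.4583
R_c = M/A = 3037.4583/290.8750 = 10.4425 mm
θ = 214° = 3.735005 rad
V = θ·R_c·A = 3.735005·10.4425·290.8750 = 11344.921 mm³

Volume = 11344.921 mm³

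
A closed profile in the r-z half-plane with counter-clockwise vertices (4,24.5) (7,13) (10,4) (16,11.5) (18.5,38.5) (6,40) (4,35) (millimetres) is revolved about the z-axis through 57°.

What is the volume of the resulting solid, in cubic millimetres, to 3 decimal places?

Profile (r,z), 7 vertices: (4,24.5) (7,13) (10,4) (16,11.5) (18.5,38.5) (6,40) (4,35)
edge 0: (4,24.5)→(7,13)  cross = 4·13 − 7·24.5 = -119.5000; (r_i+r_j)·cross = 11·-119.5000 = -1314.5000
edge 1: (7,13)→(10,4)  cross = 7·4 − 10·13 = -102.0000; (r_i+r_j)·cross = 17·-102.0000 = -1734.0000
edge 2: (10,4)→(16,11.5)  cross = 10·11.5 − 16·4 = 51.0000; (r_i+r_j)·cross = 26·51.0000 = 1326.0000
edge 3: (16,11.5)→(18.5,38.5)  cross = 16·38.5 − 18.5·11.5 = 403.2500; (r_i+r_j)·cross = 34.5·403.2500 = 13912.1250
edge 4: (18.5,38.5)→(6,40)  cross = 18.5·40 − 6·38.5 = 509.0000; (r_i+r_j)·cross = 24.5·509.0000 = 12470.5000
edge 5: (6,40)→(4,35)  cross = 6·35 − 4·40 = 50.0000; (r_i+r_j)·cross = 10·50.0000 = 500.0000
edge 6: (4,35)→(4,24.5)  cross = 4·24.5 − 4·35 = -42.0000; (r_i+r_j)·cross = 8·-42.0000 = -336.0000
Σcross = 749.7500 → A = |Σcross|/2 = 374.8750 mm²
Σ(r_i+r_j)·cross = 24824.1250 → first moment M = |Σ|/6 = 4137.3542
R_c = M/A = 4137.3542/374.8750 = 11.0366 mm
θ = 57° = 0.994838 rad
V = θ·R_c·A = 0.994838·11.0366·374.8750 = 4115.996 mm³

Volume = 4115.996 mm³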